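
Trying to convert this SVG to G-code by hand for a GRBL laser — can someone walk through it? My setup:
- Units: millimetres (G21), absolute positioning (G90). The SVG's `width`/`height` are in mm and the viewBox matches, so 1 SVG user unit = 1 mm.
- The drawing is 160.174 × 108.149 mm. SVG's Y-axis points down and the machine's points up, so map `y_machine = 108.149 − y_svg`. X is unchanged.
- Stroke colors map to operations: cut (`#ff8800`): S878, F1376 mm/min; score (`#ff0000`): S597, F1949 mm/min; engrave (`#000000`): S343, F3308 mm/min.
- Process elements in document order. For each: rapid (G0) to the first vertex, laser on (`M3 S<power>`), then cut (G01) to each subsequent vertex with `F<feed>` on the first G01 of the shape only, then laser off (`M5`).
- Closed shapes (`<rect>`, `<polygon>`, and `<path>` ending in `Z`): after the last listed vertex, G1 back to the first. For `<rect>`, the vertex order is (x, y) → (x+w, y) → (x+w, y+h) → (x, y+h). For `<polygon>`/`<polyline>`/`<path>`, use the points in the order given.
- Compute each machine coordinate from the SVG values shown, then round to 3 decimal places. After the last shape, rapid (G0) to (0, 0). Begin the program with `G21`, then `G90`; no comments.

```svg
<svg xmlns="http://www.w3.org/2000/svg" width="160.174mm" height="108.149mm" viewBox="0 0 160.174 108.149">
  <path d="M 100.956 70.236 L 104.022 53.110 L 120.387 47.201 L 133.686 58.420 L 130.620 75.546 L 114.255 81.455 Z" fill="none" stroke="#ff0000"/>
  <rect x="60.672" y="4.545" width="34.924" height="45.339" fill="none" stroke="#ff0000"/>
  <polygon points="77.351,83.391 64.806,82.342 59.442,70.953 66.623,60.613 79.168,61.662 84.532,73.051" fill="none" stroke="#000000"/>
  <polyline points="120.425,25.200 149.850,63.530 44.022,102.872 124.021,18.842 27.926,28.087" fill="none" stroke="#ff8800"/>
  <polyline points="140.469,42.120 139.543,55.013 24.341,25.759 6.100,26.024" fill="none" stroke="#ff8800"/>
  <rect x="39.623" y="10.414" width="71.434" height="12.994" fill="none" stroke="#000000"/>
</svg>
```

Since the viewBox matches the mm dimensions, user units are millimetres directly. The only transform is the Y-flip y_m = 108.149 − y_svg.

Shape 1 is a regular polygon drawn with `<path>`. Its stroke #ff0000 means score at S597, F1949. After flipping Y the toolpath is (100.956,37.913) → (104.022,55.039) → (120.387,60.948) → (133.686,49.729) → (130.620,32.603) → (114.255,26.694) → (100.956,37.913), returning to the start.

Shape 2 is a rectangle drawn with `<rect>`. Its stroke #ff0000 means score at S597, F1949. After flipping Y the toolpath is (60.672,103.604) → (95.596,103.604) → (95.596,58.265) → (60.672,58.265) → (60.672,103.604), returning to the start.

Shape 3 is a regular polygon drawn with `<polygon>`. Its stroke #000000 means engrave at S343, F3308. After flipping Y the toolpath is (77.351,24.758) → (64.806,25.807) → (59.442,37.196) → (66.623,47.536) → (79.168,46.487) → (84.532,35.098) → (77.351,24.758), returning to the start.

Shape 4 is a open polyline drawn with `<polyline>`. Its stroke #ff8800 means cut at S878, F1376. After flipping Y the toolpath is (120.425,82.949) → (149.850,44.619) → (44.022,5.277) → (124.021,89.307) → (27.926,80.062).

Shape 5 is a open polyline drawn with `<polyline>`. Its stroke #ff8800 means cut at S878, F1376. After flipping Y the toolpath is (140.469,66.029) → (139.543,53.136) → (24.341,82.390) → (6.100,82.125).

Shape 6 is a rectangle drawn with `<rect>`. Its stroke #000000 means engrave at S343, F3308. After flipping Y the toolpath is (39.623,97.735) → (111.057,97.735) → (111.057,84.741) → (39.623,84.741) → (39.623,97.735), returning to the start.

G21
G90
G0 X100.956 Y37.913
M3 S597
G01 X104.022 Y55.039 F1949
G01 X120.387 Y60.948
G01 X133.686 Y49.729
G01 X130.620 Y32.603
G01 X114.255 Y26.694
G01 X100.956 Y37.913
M5
G0 X60.672 Y103.604
M3 S597
G01 X95.596 Y103.604 F1949
G01 X95.596 Y58.265
G01 X60.672 Y58.265
G01 X60.672 Y103.604
M5
G0 X77.351 Y24.758
M3 S343
G01 X64.806 Y25.807 F3308
G01 X59.442 Y37.196
G01 X66.623 Y47.536
G01 X79.168 Y46.487
G01 X84.532 Y35.098
G01 X77.351 Y24.758
M5
G0 X120.425 Y82.949
M3 S878
G01 X149.850 Y44.619 F1376
G01 X44.022 Y5.277
G01 X124.021 Y89.307
G01 X27.926 Y80.062
M5
G0 X140.469 Y66.029
M3 S878
G01 X139.543 Y53.136 F1376
G01 X24.341 Y82.390
G01 X6.100 Y82.125
M5
G0 X39.623 Y97.735
M3 S343
G01 X111.057 Y97.735 F3308
G01 X111.057 Y84.741
G01 X39.623 Y84.741
G01 X39.623 Y97.735
M5
G0 X0.000 Y0.000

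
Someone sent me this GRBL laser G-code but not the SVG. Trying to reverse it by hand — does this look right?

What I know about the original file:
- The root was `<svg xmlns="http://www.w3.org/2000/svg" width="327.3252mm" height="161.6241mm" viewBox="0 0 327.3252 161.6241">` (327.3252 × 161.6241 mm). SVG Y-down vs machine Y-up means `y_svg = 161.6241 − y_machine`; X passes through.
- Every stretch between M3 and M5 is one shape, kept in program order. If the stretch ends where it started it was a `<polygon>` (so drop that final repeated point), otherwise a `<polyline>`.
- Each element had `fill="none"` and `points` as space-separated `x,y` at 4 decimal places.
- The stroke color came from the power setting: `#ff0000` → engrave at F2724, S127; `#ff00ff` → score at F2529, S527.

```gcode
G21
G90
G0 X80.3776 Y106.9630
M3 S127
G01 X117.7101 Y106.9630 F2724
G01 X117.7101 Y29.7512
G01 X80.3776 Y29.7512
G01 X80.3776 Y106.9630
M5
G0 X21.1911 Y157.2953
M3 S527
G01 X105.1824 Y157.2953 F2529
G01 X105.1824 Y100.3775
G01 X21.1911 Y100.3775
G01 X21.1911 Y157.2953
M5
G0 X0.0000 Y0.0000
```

<svg xmlns="http://www.w3.org/2000/svg" width="327.3252mm" height="161.6241mm" viewBox="0 0 327.3252 161.6241">
  <polygon points="80.3776,54.6611 117.7101,54.6611 117.7101,131.8729 80.3776,131.8729" fill="none" stroke="#ff0000"/>
  <polygon points="21.1911,4.3288 105.1824,4.3288 105.1824,61.2466 21.1911,61.2466" fill="none" stroke="#ff00ff"/>
</svg>

Each laser-on run becomes one SVG element. Flip Y back into SVG space with y_svg = 161.6241 − y_machine.

Run 1: S127 ⇒ engrave layer `#ff0000`. The run returns to its start, so emit a `<polygon>` with points (Y-flipped): 80.3776,54.6611 117.7101,54.6611 117.7101,131.8729 80.3776,131.8729.

Run 2: the run's S527 means `#ff00ff` (score). The run returns to its start, so emit a `<polygon>` with points (Y-flipped): 21.1911,4.3288 105.1824,4.3288 105.1824,61.2466 21.1911,61.2466.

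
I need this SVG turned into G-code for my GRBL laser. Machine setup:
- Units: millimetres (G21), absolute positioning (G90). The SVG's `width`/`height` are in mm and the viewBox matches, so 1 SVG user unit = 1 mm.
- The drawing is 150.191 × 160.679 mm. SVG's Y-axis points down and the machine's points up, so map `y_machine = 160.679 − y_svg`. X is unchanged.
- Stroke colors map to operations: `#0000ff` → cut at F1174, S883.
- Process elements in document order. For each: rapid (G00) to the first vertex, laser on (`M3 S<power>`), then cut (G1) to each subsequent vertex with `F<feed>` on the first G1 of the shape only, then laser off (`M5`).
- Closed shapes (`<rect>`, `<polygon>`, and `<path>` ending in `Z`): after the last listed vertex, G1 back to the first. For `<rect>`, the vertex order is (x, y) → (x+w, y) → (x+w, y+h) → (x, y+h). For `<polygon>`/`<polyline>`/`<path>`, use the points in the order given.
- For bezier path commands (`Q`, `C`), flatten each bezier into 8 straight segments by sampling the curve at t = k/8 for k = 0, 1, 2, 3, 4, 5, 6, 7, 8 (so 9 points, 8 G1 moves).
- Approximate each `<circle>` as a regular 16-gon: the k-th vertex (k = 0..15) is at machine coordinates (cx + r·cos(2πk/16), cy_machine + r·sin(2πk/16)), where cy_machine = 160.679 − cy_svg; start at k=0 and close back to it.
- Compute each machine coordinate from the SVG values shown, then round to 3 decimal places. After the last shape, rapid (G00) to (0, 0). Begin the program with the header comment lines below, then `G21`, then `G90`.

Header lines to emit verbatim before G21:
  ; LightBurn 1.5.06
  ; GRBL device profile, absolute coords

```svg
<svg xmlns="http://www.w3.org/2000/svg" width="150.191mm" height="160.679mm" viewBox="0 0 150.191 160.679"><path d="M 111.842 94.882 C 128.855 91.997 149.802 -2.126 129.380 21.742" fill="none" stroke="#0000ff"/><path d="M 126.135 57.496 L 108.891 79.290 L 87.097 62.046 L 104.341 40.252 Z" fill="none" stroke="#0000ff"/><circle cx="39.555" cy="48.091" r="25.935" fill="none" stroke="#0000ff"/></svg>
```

1 u = 1 mm; y_m = 160.679 − y.

[1] `<path>` cubic bezier, #0000ff→cut S883 F1174: (111.842,65.797) → (118.318,70.747) → (124.632,81.799) → (130.252,96.500) → (134.649,112.399) → (137.291,127.045) → (137.648,137.984) → (135.188,142.765) → (129.380,138.937)

[2] `<path>` regular polygon, #0000ff→cut S883 F1174: (126.135,103.183) → (108.891,81.389) → (87.097,98.633) → (104.341,120.427) → (126.135,103.183) (closed)

[3] `<circle>` circle, #0000ff→cut S883 F1174: (65.490,112.588) → (63.516,122.513) → (57.894,130.927) → (49.480,136.549) → (39.555,138.523) → (29.630,136.549) → (21.216,130.927) → (15.594,122.513) → (13.620,112.588) → (15.594,102.663) → (21.216,94.249) → (29.630,88.627) → (39.555,86.653) → (49.480,88.627) → (57.894,94.249) → (63.516,102.663) → (65.490,112.588) (closed)

; LightBurn 1.5.06
; GRBL device profile, absolute coords
G21
G90
G00 X111.842 Y65.797
M3 S883
G1 X118.318 Y70.747 F1174
G1 X124.632 Y81.799
G1 X130.252 Y96.500
G1 X134.649 Y112.399
G1 X137.291 Y127.045
G1 X137.648 Y137.984
G1 X135.188 Y142.765
G1 X129.380 Y138.937
M5
G00 X126.135 Y103.183
M3 S883
G1 X108.891 Y81.389 F1174
G1 X87.097 Y98.633
G1 X104.341 Y120.427
G1 X126.135 Y103.183
M5
G00 X65.490 Y112.588
M3 S883
G1 X63.516 Y122.513 F1174
G1 X57.894 Y130.927
G1 X49.480 Y136.549
G1 X39.555 Y138.523
G1 X29.630 Y136.549
G1 X21.216 Y130.927
G1 X15.594 Y122.513
G1 X13.620 Y112.588
G1 X15.594 Y102.663
G1 X21.216 Y94.249
G1 X29.630 Y88.627
G1 X39.555 Y86.653
G1 X49.480 Y88.627
G1 X57.894 Y94.249
G1 X63.516 Y102.663
G1 X65.490 Y112.588
M5
G00 X0.000 Y0.000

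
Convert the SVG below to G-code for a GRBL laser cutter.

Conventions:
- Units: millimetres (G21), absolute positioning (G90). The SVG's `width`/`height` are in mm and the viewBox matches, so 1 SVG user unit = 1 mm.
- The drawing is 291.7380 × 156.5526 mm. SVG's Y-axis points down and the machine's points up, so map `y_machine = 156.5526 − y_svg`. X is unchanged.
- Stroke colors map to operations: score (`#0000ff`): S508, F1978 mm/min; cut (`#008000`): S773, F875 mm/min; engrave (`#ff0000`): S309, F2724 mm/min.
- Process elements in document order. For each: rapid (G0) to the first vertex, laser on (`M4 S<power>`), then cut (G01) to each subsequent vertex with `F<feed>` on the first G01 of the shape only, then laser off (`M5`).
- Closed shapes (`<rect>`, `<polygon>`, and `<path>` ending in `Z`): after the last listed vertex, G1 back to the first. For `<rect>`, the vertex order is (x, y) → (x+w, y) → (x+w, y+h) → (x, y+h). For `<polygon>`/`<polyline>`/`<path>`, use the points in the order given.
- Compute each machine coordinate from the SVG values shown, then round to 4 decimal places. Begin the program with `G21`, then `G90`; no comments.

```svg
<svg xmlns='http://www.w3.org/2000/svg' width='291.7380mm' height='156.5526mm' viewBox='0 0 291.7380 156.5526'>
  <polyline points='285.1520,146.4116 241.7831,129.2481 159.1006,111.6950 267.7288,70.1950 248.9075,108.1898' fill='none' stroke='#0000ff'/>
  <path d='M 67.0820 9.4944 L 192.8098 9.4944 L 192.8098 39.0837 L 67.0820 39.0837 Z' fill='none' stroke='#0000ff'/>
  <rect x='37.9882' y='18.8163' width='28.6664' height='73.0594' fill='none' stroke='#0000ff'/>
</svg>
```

G21
G90
G0 X285.1520 Y10.1410
M4 S508
G01 X241.7831 Y27.3045 F1978
G01 X159.1006 Y44.8576
G01 X267.7288 Y86.3576
G01 X248.9075 Y48.3628
M5
G0 X67.0820 Y147.0582
M4 S508
G01 X192.8098 Y147.0582 F1978
G01 X192.8098 Y117.4689
G01 X67.0820 Y117.4689
G01 X67.0820 Y147.0582
M5
G0 X37.9882 Y137.7363
M4 S508
G01 X66.6546 Y137.7363 F1978
G01 X66.6546 Y64.6769
G01 X37.9882 Y64.6769
G01 X37.9882 Y137.7363
M5

1 u = 1 mm; y_m = 156.5526 − y.

[1] `<polyline>` open polyline, #0000ff→score S508 F1978: (285.1520,10.1410) → (241.7831,27.3045) → (159.1006,44.8576) → (267.7288,86.3576) → (248.9075,48.3628)

[2] `<path>` rectangle, #0000ff→score S508 F1978: (67.0820,147.0582) → (192.8098,147.0582) → (192.8098,117.4689) → (67.0820,117.4689) → (67.0820,147.0582) (closed)

[3] `<rect>` rectangle, #0000ff→score S508 F1978: (37.9882,137.7363) → (66.6546,137.7363) → (66.6546,64.6769) → (37.9882,64.6769) → (37.9882,137.7363) (closed)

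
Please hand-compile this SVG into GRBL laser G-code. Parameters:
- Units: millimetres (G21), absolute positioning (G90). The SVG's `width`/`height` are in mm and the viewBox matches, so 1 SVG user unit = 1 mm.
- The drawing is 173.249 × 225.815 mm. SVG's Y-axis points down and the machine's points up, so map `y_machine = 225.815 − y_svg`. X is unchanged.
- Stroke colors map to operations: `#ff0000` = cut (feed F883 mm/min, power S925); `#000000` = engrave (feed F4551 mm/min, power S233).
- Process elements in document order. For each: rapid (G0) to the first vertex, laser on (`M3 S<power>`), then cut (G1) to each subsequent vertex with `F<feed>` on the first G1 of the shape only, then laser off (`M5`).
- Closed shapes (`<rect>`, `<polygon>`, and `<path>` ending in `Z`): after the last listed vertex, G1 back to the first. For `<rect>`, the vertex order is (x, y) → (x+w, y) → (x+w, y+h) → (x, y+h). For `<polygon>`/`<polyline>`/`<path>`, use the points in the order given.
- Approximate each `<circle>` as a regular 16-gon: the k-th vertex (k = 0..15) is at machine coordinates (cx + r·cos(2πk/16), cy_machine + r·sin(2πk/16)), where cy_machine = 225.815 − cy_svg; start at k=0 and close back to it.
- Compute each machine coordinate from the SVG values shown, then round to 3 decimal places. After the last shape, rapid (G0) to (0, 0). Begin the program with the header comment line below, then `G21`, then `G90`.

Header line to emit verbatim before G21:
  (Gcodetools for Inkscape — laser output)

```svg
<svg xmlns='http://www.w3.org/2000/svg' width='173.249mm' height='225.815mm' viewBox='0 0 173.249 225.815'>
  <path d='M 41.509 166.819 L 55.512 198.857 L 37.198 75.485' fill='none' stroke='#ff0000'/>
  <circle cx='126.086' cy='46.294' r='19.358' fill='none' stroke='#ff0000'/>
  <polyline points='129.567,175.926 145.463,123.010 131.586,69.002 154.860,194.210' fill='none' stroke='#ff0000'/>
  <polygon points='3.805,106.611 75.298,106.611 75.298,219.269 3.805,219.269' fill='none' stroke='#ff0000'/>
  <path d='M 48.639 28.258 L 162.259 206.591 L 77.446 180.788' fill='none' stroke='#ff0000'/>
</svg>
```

1 u = 1 mm; y_m = 225.815 − y.

[1] `<path>` open polyline, #ff0000→cut S925 F883: (41.509,58.996) → (55.512,26.958) → (37.198,150.330)

[2] `<circle>` circle, #ff0000→cut S925 F883: (145.444,179.521) → (143.970,186.929) → (139.774,193.209) → (133.494,197.405) → (126.086,198.879) → (118.678,197.405) → (112.398,193.209) → (108.202,186.929) → (106.728,179.521) → (108.202,172.113) → (112.398,165.833) → (118.678,161.637) → (126.086,160.163) → (133.494,161.637) → (139.774,165.833) → (143.970,172.113) → (145.444,179.521) (closed)

[3] `<polyline>` open polyline, #ff0000→cut S925 F883: (129.567,49.889) → (145.463,102.805) → (131.586,156.813) → (154.860,31.605)

[4] `<polygon>` rectangle, #ff0000→cut S925 F883: (3.805,119.204) → (75.298,119.204) → (75.298,6.546) → (3.805,6.546) → (3.805,119.204) (closed)

[5] `<path>` open polyline, #ff0000→cut S925 F883: (48.639,197.557) → (162.259,19.224) → (77.446,45.027)

(Gcodetools for Inkscape — laser output)
G21
G90
G0 X41.509 Y58.996
M3 S925
G1 X55.512 Y26.958 F883
G1 X37.198 Y150.330
M5
G0 X145.444 Y179.521
M3 S925
G1 X143.970 Y186.929 F883
G1 X139.774 Y193.209
G1 X133.494 Y197.405
G1 X126.086 Y198.879
G1 X118.678 Y197.405
G1 X112.398 Y193.209
G1 X108.202 Y186.929
G1 X106.728 Y179.521
G1 X108.202 Y172.113
G1 X112.398 Y165.833
G1 X118.678 Y161.637
G1 X126.086 Y160.163
G1 X133.494 Y161.637
G1 X139.774 Y165.833
G1 X143.970 Y172.113
G1 X145.444 Y179.521
M5
G0 X129.567 Y49.889
M3 S925
G1 X145.463 Y102.805 F883
G1 X131.586 Y156.813
G1 X154.860 Y31.605
M5
G0 X3.805 Y119.204
M3 S925
G1 X75.298 Y119.204 F883
G1 X75.298 Y6.546
G1 X3.805 Y6.546
G1 X3.805 Y119.204
M5
G0 X48.639 Y197.557
M3 S925
G1 X162.259 Y19.224 F883
G1 X77.446 Y45.027
M5
G0 X0.000 Y0.000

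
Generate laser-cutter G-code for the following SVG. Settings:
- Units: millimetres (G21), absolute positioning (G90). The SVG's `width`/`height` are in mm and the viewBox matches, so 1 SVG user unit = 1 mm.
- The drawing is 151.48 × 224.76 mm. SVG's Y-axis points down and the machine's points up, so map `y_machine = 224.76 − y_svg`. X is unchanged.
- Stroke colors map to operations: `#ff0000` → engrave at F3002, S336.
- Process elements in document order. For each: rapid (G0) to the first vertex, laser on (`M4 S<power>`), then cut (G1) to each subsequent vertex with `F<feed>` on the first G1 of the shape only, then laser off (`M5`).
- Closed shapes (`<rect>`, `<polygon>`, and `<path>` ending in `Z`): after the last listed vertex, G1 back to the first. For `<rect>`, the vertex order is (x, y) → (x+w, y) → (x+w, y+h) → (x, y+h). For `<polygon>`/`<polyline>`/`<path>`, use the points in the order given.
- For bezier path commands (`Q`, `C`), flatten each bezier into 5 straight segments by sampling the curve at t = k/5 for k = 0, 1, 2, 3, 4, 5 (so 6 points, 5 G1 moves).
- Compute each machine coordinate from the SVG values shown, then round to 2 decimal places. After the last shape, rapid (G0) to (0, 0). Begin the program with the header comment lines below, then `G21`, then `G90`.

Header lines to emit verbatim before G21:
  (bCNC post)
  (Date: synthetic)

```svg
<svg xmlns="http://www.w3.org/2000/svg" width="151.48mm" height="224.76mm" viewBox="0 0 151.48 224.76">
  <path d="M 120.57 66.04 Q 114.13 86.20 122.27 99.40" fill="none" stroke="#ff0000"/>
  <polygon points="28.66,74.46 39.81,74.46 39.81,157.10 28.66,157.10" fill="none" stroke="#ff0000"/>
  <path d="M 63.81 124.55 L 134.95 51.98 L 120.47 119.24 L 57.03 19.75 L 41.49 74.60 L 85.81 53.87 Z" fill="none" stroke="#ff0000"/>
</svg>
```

(bCNC post)
(Date: synthetic)
G21
G90
G0 X120.57 Y158.72
M4 S336
G1 X118.58 Y150.93 F3002
G1 X117.75 Y143.71
G1 X118.09 Y137.03
G1 X119.60 Y130.92
G1 X122.27 Y125.36
M5
G0 X28.66 Y150.30
M4 S336
G1 X39.81 Y150.30 F3002
G1 X39.81 Y67.66
G1 X28.66 Y67.66
G1 X28.66 Y150.30
M5
G0 X63.81 Y100.21
M4 S336
G1 X134.95 Y172.78 F3002
G1 X120.47 Y105.52
G1 X57.03 Y205.01
G1 X41.49 Y150.16
G1 X85.81 Y170.89
G1 X63.81 Y100.21
M5
G0 X0.00 Y0.00

Since the viewBox matches the mm dimensions, user units are millimetres directly. The only transform is the Y-flip y_m = 224.76 − y_svg.

Shape 1 is a quadratic bezier drawn with `<path>`. Its stroke #ff0000 means engrave at S336, F3002. After flipping Y the toolpath is (120.57,158.72) → (118.58,150.93) → (117.75,143.71) → (118.09,137.03) → (119.60,130.92) → (122.27,125.36).

Shape 2 is a rectangle drawn with `<polygon>`. Its stroke #ff0000 means engrave at S336, F3002. After flipping Y the toolpath is (28.66,150.30) → (39.81,150.30) → (39.81,67.66) → (28.66,67.66) → (28.66,150.30), returning to the start.

Shape 3 is a closed polygon drawn with `<path>`. Its stroke #ff0000 means engrave at S336, F3002. After flipping Y the toolpath is (63.81,100.21) → (134.95,172.78) → (120.47,105.52) → (57.03,205.01) → (41.49,150.16) → (85.81,170.89) → (63.81,100.21), returning to the start.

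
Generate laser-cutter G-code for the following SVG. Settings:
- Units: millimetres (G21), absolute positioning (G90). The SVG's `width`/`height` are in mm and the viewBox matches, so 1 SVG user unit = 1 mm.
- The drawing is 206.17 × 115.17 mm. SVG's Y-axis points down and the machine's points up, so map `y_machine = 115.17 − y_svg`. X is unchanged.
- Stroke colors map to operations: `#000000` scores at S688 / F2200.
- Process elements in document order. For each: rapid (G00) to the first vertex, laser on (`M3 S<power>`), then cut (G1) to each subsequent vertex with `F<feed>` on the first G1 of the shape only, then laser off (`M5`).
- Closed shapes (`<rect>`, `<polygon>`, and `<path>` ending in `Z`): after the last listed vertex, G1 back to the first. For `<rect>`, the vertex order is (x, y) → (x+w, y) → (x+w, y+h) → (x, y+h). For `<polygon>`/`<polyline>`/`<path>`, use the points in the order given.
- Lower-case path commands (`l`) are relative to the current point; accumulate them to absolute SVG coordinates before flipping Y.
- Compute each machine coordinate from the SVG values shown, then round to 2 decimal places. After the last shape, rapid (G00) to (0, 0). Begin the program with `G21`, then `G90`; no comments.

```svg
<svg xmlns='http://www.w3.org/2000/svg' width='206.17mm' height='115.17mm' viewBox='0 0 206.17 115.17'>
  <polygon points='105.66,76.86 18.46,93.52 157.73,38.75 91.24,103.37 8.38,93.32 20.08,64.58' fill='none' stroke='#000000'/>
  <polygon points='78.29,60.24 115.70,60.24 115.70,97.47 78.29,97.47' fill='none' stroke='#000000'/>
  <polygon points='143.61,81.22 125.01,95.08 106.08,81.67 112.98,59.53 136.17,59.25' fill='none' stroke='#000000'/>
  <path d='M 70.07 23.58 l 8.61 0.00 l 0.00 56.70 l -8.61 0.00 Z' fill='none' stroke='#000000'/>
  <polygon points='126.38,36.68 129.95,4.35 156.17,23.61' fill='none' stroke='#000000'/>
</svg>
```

viewBox `0 0 206.17 115.17` with mm width/height → 1 unit = 1 mm. Flip: y_m = 115.17 − y_svg.

**Shape 1** — `<polygon>` closed polygon, stroke `#000000` → score (S688, F2200). Machine vertices: (105.66,38.31) → (18.46,21.65) → (157.73,76.42) → (91.24,11.80) → (8.38,21.85) → (20.08,50.59) → (105.66,38.31). Closed: final G1 returns to the first vertex.

**Shape 2** — `<polygon>` rectangle, stroke `#000000` → score (S688, F2200). Machine vertices: (78.29,54.93) → (115.70,54.93) → (115.70,17.70) → (78.29,17.70) → (78.29,54.93). Closed: final G1 returns to the first vertex.

**Shape 3** — `<polygon>` regular polygon, stroke `#000000` → score (S688, F2200). Machine vertices: (143.61,33.95) → (125.01,20.09) → (106.08,33.50) → (112.98,55.64) → (136.17,55.92) → (143.61,33.95). Closed: final G1 returns to the first vertex.

**Shape 4** — `<path>` rectangle, stroke `#000000` → score (S688, F2200). Machine vertices: (70.07,91.59) → (78.68,91.59) → (78.68,34.89) → (70.07,34.89) → (70.07,91.59). Closed: final G1 returns to the first vertex.

**Shape 5** — `<polygon>` regular polygon, stroke `#000000` → score (S688, F2200). Machine vertices: (126.38,78.49) → (129.95,110.82) → (156.17,91.56) → (126.38,78.49). Closed: final G1 returns to the first vertex.

G21
G90
G00 X105.66 Y38.31
M3 S688
G1 X18.46 Y21.65 F2200
G1 X157.73 Y76.42
G1 X91.24 Y11.80
G1 X8.38 Y21.85
G1 X20.08 Y50.59
G1 X105.66 Y38.31
M5
G00 X78.29 Y54.93
M3 S688
G1 X115.70 Y54.93 F2200
G1 X115.70 Y17.70
G1 X78.29 Y17.70
G1 X78.29 Y54.93
M5
G00 X143.61 Y33.95
M3 S688
G1 X125.01 Y20.09 F2200
G1 X106.08 Y33.50
G1 X112.98 Y55.64
G1 X136.17 Y55.92
G1 X143.61 Y33.95
M5
G00 X70.07 Y91.59
M3 S688
G1 X78.68 Y91.59 F2200
G1 X78.68 Y34.89
G1 X70.07 Y34.89
G1 X70.07 Y91.59
M5
G00 X126.38 Y78.49
M3 S688
G1 X129.95 Y110.82 F2200
G1 X156.17 Y91.56
G1 X126.38 Y78.49
M5
G00 X0.00 Y0.00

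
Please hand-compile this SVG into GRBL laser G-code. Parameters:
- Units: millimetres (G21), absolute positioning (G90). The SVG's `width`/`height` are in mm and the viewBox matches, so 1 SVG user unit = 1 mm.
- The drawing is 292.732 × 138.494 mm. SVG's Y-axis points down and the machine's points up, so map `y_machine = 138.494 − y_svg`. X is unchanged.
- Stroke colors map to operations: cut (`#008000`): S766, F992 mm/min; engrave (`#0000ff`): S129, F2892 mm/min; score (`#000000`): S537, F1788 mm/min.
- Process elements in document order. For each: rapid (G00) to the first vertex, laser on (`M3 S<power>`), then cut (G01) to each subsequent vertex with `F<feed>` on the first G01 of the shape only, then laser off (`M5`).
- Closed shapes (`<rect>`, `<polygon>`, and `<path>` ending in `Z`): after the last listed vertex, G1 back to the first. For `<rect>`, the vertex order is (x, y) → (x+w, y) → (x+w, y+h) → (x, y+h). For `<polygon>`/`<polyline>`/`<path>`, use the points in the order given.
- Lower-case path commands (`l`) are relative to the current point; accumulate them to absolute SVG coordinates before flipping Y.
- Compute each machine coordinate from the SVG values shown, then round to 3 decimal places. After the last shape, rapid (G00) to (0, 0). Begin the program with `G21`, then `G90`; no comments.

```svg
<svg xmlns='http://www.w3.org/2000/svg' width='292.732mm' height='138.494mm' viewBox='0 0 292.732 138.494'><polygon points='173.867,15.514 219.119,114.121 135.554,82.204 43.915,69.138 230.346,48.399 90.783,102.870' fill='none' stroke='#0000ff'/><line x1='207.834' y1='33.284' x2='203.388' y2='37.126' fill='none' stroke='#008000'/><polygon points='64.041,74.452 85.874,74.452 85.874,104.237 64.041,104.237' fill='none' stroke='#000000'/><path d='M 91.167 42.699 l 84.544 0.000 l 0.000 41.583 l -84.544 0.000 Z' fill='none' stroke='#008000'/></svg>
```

Since the viewBox matches the mm dimensions, user units are millimetres directly. The only transform is the Y-flip y_m = 138.494 − y_svg.

Shape 1 is a closed polygon drawn with `<polygon>`. Its stroke #0000ff means engrave at S129, F2892. After flipping Y the toolpath is (173.867,122.980) → (219.119,24.373) → (135.554,56.290) → (43.915,69.356) → (230.346,90.095) → (90.783,35.624) → (173.867,122.980), returning to the start.

Shape 2 is a line segment drawn with `<line>`. Its stroke #008000 means cut at S766, F992. After flipping Y the toolpath is (207.834,105.210) → (203.388,101.368).

Shape 3 is a rectangle drawn with `<polygon>`. Its stroke #000000 means score at S537, F1788. After flipping Y the toolpath is (64.041,64.042) → (85.874,64.042) → (85.874,34.257) → (64.041,34.257) → (64.041,64.042), returning to the start.

Shape 4 is a rectangle drawn with `<path>`. Its stroke #008000 means cut at S766, F992. After flipping Y the toolpath is (91.167,95.795) → (175.711,95.795) → (175.711,54.212) → (91.167,54.212) → (91.167,95.795), returning to the start.

G21
G90
G00 X173.867 Y122.980
M3 S129
G01 X219.119 Y24.373 F2892
G01 X135.554 Y56.290
G01 X43.915 Y69.356
G01 X230.346 Y90.095
G01 X90.783 Y35.624
G01 X173.867 Y122.980
M5
G00 X207.834 Y105.210
M3 S766
G01 X203.388 Y101.368 F992
M5
G00 X64.041 Y64.042
M3 S537
G01 X85.874 Y64.042 F1788
G01 X85.874 Y34.257
G01 X64.041 Y34.257
G01 X64.041 Y64.042
M5
G00 X91.167 Y95.795
M3 S766
G01 X175.711 Y95.795 F992
G01 X175.711 Y54.212
G01 X91.167 Y54.212
G01 X91.167 Y95.795
M5
G00 X0.000 Y0.000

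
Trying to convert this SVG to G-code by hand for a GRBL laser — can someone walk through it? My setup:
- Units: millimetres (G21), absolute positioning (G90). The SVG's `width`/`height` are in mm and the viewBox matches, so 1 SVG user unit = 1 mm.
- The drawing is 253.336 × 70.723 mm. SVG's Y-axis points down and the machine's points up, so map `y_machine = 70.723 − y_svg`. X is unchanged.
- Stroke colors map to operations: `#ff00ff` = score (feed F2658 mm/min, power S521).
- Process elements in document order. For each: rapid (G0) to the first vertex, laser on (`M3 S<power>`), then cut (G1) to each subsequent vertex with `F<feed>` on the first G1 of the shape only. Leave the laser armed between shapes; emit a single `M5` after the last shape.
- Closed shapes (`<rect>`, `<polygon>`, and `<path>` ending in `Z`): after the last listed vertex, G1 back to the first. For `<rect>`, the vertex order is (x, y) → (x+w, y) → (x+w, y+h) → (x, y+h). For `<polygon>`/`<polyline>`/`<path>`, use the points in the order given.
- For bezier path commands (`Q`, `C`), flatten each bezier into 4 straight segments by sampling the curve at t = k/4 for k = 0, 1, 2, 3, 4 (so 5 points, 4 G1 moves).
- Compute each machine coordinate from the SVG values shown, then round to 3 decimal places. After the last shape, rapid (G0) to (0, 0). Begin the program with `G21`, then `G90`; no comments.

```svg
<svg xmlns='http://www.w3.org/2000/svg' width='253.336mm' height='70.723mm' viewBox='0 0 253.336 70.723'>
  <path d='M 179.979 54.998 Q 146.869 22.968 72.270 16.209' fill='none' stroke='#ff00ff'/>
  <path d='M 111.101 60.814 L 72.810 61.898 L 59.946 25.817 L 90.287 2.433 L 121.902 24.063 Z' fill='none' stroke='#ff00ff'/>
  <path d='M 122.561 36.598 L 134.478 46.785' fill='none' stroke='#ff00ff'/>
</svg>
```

G21
G90
G0 X179.979 Y15.725
M3 S521
G1 X160.831 Y30.161 F2658
G1 X136.497 Y41.437
G1 X106.976 Y49.555
G1 X72.270 Y54.514
G0 X111.101 Y9.909
M3 S521
G1 X72.810 Y8.825 F2658
G1 X59.946 Y44.906
G1 X90.287 Y68.290
G1 X121.902 Y46.660
G1 X111.101 Y9.909
G0 X122.561 Y34.125
M3 S521
G1 X134.478 Y23.938 F2658
M5
G0 X0.000 Y0.000

Since the viewBox matches the mm dimensions, user units are millimetres directly. The only transform is the Y-flip y_m = 70.723 − y_svg.

Shape 1 is a quadratic bezier drawn with `<path>`. Its stroke #ff00ff means score at S521, F2658. After flipping Y the toolpath is (179.979,15.725) → (160.831,30.161) → (136.497,41.437) → (106.976,49.555) → (72.270,54.514).

Shape 2 is a regular polygon drawn with `<path>`. Its stroke #ff00ff means score at S521, F2658. After flipping Y the toolpath is (111.101,9.909) → (72.810,8.825) → (59.946,44.906) → (90.287,68.290) → (121.902,46.660) → (111.101,9.909), returning to the start.

Shape 3 is a line segment drawn with `<path>`. Its stroke #ff00ff means score at S521, F2658. After flipping Y the toolpath is (122.561,34.125) → (134.478,23.938).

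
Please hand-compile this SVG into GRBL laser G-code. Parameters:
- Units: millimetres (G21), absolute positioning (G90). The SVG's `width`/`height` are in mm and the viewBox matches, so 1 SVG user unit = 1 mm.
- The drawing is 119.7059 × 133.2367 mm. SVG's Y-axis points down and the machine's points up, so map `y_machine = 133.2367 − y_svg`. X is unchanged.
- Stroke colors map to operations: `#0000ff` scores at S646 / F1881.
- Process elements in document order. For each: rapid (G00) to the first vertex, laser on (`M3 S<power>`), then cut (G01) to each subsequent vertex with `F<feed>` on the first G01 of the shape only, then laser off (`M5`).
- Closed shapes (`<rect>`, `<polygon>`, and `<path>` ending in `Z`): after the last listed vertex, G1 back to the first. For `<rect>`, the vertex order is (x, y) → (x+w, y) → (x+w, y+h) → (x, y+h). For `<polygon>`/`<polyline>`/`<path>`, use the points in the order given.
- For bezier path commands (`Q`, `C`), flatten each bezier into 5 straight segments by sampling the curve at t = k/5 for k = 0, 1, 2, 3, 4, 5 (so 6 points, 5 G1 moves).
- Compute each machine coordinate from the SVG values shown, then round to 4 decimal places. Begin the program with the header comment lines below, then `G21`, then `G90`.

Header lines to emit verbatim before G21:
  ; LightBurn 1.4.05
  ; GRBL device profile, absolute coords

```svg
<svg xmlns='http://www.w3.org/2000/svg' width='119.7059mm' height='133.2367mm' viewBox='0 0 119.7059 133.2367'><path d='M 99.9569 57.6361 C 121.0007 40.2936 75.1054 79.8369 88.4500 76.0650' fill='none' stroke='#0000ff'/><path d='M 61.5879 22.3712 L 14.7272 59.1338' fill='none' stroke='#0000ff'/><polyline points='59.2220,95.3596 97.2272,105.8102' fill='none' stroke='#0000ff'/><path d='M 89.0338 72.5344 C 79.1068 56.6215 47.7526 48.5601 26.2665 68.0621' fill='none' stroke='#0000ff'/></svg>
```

Since the viewBox matches the mm dimensions, user units are millimetres directly. The only transform is the Y-flip y_m = 133.2367 − y_svg.

Shape 1 is a cubic bezier drawn with `<path>`. Its stroke #0000ff means score at S646, F1881. After flipping Y the toolpath is (99.9569,75.6006) → (105.5599,79.9814) → (101.1541,75.5193) → (92.7962,67.0239) → (86.5426,59.3048) → (88.4500,57.1717).

Shape 2 is a line segment drawn with `<path>`. Its stroke #0000ff means score at S646, F1881. After flipping Y the toolpath is (61.5879,110.8655) → (14.7272,74.1029).

Shape 3 is a line segment drawn with `<polyline>`. Its stroke #0000ff means score at S646, F1881. After flipping Y the toolpath is (59.2220,37.8771) → (97.2272,27.4265).

Shape 4 is a cubic bezier drawn with `<path>`. Its stroke #0000ff means score at S646, F1881. After flipping Y the toolpath is (89.0338,60.7023) → (80.7567,69.1502) → (68.8392,74.7675) → (54.7836,76.6081) → (40.0920,73.7259) → (26.2665,65.1746).

; LightBurn 1.4.05
; GRBL device profile, absolute coords
G21
G90
G00 X99.9569 Y75.6006
M3 S646
G01 X105.5599 Y79.9814 F1881
G01 X101.1541 Y75.5193
G01 X92.7962 Y67.0239
G01 X86.5426 Y59.3048
G01 X88.4500 Y57.1717
M5
G00 X61.5879 Y110.8655
M3 S646
G01 X14.7272 Y74.1029 F1881
M5
G00 X59.2220 Y37.8771
M3 S646
G01 X97.2272 Y27.4265 F1881
M5
G00 X89.0338 Y60.7023
M3 S646
G01 X80.7567 Y69.1502 F1881
G01 X68.8392 Y74.7675
G01 X54.7836 Y76.6081
G01 X40.0920 Y73.7259
G01 X26.2665 Y65.1746
M5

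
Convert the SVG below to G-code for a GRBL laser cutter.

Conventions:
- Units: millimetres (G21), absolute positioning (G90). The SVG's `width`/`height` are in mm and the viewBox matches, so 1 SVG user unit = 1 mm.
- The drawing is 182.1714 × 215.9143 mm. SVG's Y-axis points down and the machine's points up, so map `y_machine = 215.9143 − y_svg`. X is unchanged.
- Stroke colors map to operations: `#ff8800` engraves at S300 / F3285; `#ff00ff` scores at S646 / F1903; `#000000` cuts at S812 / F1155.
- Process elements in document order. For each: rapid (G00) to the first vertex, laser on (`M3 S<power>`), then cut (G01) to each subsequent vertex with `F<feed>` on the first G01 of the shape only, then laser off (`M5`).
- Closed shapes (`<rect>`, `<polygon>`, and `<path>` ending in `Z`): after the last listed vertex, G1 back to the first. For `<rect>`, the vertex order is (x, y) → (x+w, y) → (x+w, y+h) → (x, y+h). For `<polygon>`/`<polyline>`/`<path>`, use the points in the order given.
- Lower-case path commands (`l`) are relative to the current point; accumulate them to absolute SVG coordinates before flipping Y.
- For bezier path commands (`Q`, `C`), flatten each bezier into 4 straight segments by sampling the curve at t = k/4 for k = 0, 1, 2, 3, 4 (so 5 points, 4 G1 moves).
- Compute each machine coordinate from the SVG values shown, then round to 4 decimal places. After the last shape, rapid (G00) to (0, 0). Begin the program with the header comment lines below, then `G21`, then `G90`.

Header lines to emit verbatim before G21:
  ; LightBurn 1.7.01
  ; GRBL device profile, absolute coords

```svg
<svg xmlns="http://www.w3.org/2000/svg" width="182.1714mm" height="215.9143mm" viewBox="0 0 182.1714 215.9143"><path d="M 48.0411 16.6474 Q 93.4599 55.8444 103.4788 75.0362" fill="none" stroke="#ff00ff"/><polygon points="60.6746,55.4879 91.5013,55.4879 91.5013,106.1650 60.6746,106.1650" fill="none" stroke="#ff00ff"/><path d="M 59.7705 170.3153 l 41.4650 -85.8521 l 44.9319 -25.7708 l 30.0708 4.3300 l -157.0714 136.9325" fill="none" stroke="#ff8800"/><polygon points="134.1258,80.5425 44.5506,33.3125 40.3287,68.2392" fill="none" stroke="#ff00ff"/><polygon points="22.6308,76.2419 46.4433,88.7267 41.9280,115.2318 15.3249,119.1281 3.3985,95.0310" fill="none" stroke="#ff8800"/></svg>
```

Since the viewBox matches the mm dimensions, user units are millimetres directly. The only transform is the Y-flip y_m = 215.9143 − y_svg.

Shape 1 is a quadratic bezier drawn with `<path>`. Its stroke #ff00ff means score at S646, F1903. After flipping Y the toolpath is (48.0411,199.2669) → (68.5380,180.9187) → (84.6099,165.0712) → (96.2569,151.7243) → (103.4788,140.8781).

Shape 2 is a rectangle drawn with `<polygon>`. Its stroke #ff00ff means score at S646, F1903. After flipping Y the toolpath is (60.6746,160.4264) → (91.5013,160.4264) → (91.5013,109.7493) → (60.6746,109.7493) → (60.6746,160.4264), returning to the start.

Shape 3 is a open polyline drawn with `<path>`. Its stroke #ff8800 means engrave at S300, F3285. After flipping Y the toolpath is (59.7705,45.5990) → (101.2355,131.4511) → (146.1674,157.2219) → (176.2382,152.8919) → (19.1668,15.9594).

Shape 4 is a closed polygon drawn with `<polygon>`. Its stroke #ff00ff means score at S646, F1903. After flipping Y the toolpath is (134.1258,135.3718) → (44.5506,182.6018) → (40.3287,147.6751) → (134.1258,135.3718), returning to the start.

Shape 5 is a regular polygon drawn with `<polygon>`. Its stroke #ff8800 means engrave at S300, F3285. After flipping Y the toolpath is (22.6308,139.6724) → (46.4433,127.1876) → (41.9280,100.6825) → (15.3249,96.7862) → (3.3985,120.8833) → (22.6308,139.6724), returning to the start.

; LightBurn 1.7.01
; GRBL device profile, absolute coords
G21
G90
G00 X48.0411 Y199.2669
M3 S646
G01 X68.5380 Y180.9187 F1903
G01 X84.6099 Y165.0712
G01 X96.2569 Y151.7243
G01 X103.4788 Y140.8781
M5
G00 X60.6746 Y160.4264
M3 S646
G01 X91.5013 Y160.4264 F1903
G01 X91.5013 Y109.7493
G01 X60.6746 Y109.7493
G01 X60.6746 Y160.4264
M5
G00 X59.7705 Y45.5990
M3 S300
G01 X101.2355 Y131.4511 F3285
G01 X146.1674 Y157.2219
G01 X176.2382 Y152.8919
G01 X19.1668 Y15.9594
M5
G00 X134.1258 Y135.3718
M3 S646
G01 X44.5506 Y182.6018 F1903
G01 X40.3287 Y147.6751
G01 X134.1258 Y135.3718
M5
G00 X22.6308 Y139.6724
M3 S300
G01 X46.4433 Y127.1876 F3285
G01 X41.9280 Y100.6825
G01 X15.3249 Y96.7862
G01 X3.3985 Y120.8833
G01 X22.6308 Y139.6724
M5
G00 X0.0000 Y0.0000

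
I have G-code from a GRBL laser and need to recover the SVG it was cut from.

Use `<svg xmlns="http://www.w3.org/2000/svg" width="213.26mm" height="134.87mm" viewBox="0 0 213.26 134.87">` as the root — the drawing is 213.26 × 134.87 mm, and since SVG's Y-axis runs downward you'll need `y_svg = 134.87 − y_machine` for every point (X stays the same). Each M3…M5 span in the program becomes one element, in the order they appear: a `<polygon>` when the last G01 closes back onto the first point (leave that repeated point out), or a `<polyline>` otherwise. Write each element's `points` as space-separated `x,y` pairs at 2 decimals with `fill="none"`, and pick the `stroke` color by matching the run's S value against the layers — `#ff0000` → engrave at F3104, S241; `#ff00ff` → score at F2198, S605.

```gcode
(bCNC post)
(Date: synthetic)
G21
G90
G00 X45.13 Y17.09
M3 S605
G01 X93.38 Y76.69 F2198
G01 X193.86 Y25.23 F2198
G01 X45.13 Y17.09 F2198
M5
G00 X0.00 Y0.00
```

<svg xmlns="http://www.w3.org/2000/svg" width="213.26mm" height="134.87mm" viewBox="0 0 213.26 134.87">
  <polygon points="45.13,117.78 93.38,58.18 193.86,109.64" fill="none" stroke="#ff00ff"/>
</svg>

y_svg = 134.87 − y_m. Every run uses S605, so all elements get stroke `#ff00ff` (score).

[1] closed run; points: 45.13,117.78 93.38,58.18 193.86,109.64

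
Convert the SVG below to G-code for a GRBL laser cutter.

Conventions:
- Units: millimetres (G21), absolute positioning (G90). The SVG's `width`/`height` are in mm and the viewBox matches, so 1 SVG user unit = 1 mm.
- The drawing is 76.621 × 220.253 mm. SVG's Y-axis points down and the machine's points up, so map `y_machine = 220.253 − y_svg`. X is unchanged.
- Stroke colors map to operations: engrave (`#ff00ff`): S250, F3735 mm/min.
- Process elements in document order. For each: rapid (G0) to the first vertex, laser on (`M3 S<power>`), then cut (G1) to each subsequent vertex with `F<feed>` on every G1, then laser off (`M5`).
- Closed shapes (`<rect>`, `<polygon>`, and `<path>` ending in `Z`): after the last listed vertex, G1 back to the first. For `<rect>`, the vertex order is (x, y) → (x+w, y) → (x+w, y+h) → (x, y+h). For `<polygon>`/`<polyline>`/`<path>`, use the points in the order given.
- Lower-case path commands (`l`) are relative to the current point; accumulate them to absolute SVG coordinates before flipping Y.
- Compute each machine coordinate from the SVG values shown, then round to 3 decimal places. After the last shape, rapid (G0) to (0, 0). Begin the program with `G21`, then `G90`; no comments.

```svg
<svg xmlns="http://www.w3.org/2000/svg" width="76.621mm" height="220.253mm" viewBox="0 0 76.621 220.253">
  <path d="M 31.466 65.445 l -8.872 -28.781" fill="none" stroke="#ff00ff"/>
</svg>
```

viewBox `0 0 76.621 220.253` with mm width/height → 1 unit = 1 mm. Flip: y_m = 220.253 − y_svg.

**Shape 1** — `<path>` line segment, stroke `#ff00ff` → engrave (S250, F3735). Machine vertices: (31.466,154.808) → (22.594,183.589). Open path.

G21
G90
G0 X31.466 Y154.808
M3 S250
G1 X22.594 Y183.589 F3735
M5
G0 X0.000 Y0.000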